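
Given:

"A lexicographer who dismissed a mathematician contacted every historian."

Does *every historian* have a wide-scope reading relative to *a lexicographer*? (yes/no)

Yes

The RC *who dismissed a mathematician* is an island, but *every historian* is not inside it — it is the matrix object, a clausemate of *a lexicographer*.
With no island boundary between them, the object can take inverse scope over the subject via ordinary QR within the clause.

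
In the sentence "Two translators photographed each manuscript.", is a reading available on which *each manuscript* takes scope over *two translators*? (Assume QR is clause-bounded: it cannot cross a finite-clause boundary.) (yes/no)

Yes

*two translators* and *each manuscript* are co-arguments of the matrix verb, with nothing but a clause-internal boundary between them.
Clause-internal QR can adjoin the lower DP above the subject, yielding the inverse reading.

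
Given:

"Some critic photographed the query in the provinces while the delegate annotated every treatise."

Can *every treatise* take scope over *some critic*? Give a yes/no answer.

No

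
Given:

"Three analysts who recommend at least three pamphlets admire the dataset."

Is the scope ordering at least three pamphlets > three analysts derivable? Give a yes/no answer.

No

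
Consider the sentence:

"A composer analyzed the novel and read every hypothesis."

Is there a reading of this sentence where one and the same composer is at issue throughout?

Yes

The paraphrase describes the scope ordering *a composer* > *every hypothesis*.
Surface scope (*a composer* > *every hypothesis*) is always derivable; islands only block QR, not in-situ interpretation.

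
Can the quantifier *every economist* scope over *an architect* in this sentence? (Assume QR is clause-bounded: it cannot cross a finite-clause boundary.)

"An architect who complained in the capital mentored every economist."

The relative clause *who complained in the capital* modifies *an architect*, but *every economist* is not inside that relative clause — it is an argument of the matrix verb.
Clause-internal QR can adjoin the lower DP above the subject, yielding the inverse reading.

Yes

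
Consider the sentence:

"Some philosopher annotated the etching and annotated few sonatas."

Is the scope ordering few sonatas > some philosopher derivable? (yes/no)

Structurally, *few sonatas* is inside one conjunct of the coordinate structure (*annotated few sonatas*).
QR out of a conjunct would have to apply non-ATB, which the CSC forbids.
The inverse ordering *few sonatas* > *some philosopher* is therefore underivable.

No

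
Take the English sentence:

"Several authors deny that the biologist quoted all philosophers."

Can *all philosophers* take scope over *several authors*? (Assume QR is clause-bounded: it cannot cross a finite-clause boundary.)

Structurally, *all philosophers* is inside the finite complement clause *that the biologist quoted all philosophers*.
Given the clause-boundedness assumption, QR cannot cross the finite CP into the matrix.
*all philosophers* > *several authors* would require crossing that boundary, which is illicit.

No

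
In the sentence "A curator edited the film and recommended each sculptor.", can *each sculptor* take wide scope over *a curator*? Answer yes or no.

No

The target quantifier *each sculptor* is part of one conjunct of the coordinate structure (*recommended each sculptor*).
Coordinate structures are islands for non-across-the-board movement, QR included.
So the wide-scope reading for *each sculptor* is blocked.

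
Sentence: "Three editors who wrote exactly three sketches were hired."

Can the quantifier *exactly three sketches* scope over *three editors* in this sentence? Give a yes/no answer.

*exactly three sketches* sits inside the relative clause *who wrote exactly three sketches*.
Relative clauses block scope extraction: QR cannot target a position outside the modified NP.
So *exactly three sketches* cannot raise to a position above *three editors*.

No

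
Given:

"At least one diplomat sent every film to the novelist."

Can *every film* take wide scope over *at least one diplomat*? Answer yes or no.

Yes

*every film* is the matrix object and *at least one diplomat* the matrix subject; the two are clausemates.
No island intervenes, so both surface and inverse scope are derivable.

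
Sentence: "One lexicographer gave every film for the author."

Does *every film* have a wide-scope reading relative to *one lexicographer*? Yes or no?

*every film* is the matrix object and *one lexicographer* the matrix subject; the two are clausemates.
Since no island is crossed, the inverse ordering is licensed alongside surface scope.
So *every film* > *one lexicographer* is among the available readings.

Yes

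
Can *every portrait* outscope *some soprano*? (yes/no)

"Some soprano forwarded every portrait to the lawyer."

Yes

Both DPs are arguments of the same predicate; there is no clause or island boundary between them.
No island intervenes, so both surface and inverse scope are derivable.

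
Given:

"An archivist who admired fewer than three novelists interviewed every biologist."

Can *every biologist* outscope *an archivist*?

The RC *who admired fewer than three novelists* is an island, but *every biologist* is not inside it — it is the matrix object, a clausemate of *an archivist*.
Nothing blocks QR of the lower DP to a position above the higher one, so inverse scope is available.

Yes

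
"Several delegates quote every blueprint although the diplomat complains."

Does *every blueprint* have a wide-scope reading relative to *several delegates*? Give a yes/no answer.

Yes

Although there is an adjunct clause, *every blueprint* is in the main clause, not inside the adjunct.
Nothing blocks QR of the lower DP to a position above the higher one, so inverse scope is available.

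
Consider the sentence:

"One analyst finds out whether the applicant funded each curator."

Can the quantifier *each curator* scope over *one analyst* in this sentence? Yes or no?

No

*each curator* is embedded in the embedded question *whether the applicant funded each curator*.
QR across an interrogative CP boundary is ruled out as a wh-island violation.
So *each curator* cannot raise high enough to outscope *one analyst*; only the surface ordering *one analyst* > *each curator* is available.
(Only the surface reading survives: one fixed analyst with respect to all the relevant curators.)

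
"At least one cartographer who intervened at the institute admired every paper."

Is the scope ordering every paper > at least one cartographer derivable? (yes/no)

Yes

*every paper* sits in the matrix clause, not in the relative clause on *at least one cartographer*.
Ordinary QR to a clause-peripheral position gives the wide-scope LF for the lower DP.
The sentence is scopally ambiguous between *at least one cartographer* > *every paper* and *every paper* > *at least one cartographer*.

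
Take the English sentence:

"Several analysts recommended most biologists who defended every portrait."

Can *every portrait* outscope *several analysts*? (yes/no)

*every portrait* occurs within the relative clause *who defended every portrait* modifying *most biologists*.
Quantifiers inside a relative clause are trapped there; the RC boundary blocks QR.
*every portrait* > *several analysts* would require crossing that boundary, which is illicit.

No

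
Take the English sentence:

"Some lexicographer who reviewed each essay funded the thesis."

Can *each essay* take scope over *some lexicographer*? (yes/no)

No

*each essay* sits inside the relative clause *who reviewed each essay*.
The relative clause forms an island for QR, so the quantifier is confined to the head noun's restrictor.
So *each essay* cannot raise to a position above *some lexicographer*.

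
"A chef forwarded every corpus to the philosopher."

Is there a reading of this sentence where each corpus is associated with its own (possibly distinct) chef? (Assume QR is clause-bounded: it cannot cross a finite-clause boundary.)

The described interpretation is the *every corpus* > *a chef* scoping.
Both DPs are arguments of the same predicate; there is no clause or island boundary between them.
With no island boundary between them, the object can take inverse scope over the subject via ordinary QR within the clause.
Both orderings are possible: *a chef* > *every corpus* and *every corpus* > *a chef*.

Yes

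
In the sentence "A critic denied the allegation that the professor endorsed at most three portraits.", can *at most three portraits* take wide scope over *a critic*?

No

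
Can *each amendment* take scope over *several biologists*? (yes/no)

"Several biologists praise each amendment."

Yes

*each amendment* and *several biologists* are in the same minimal clause.
Clause-internal QR can adjoin the lower DP above the subject, yielding the inverse reading.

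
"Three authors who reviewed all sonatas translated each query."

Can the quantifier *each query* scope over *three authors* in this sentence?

Yes

Although the sentence contains a relative clause (*who reviewed all sonatas*), *each query* is outside it, in the matrix VP.
With no island boundary between them, the object can take inverse scope over the subject via ordinary QR within the clause.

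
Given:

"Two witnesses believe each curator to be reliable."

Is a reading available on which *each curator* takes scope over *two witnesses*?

The ECM infinitive is scope-transparent — *each curator* is free to raise above *two witnesses*.
Clause-internal QR can adjoin the lower DP above the subject, yielding the inverse reading.

Yes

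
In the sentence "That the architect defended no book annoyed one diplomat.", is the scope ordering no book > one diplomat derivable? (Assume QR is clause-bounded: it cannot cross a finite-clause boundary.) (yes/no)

No

*no book* is embedded in the sentential subject *that the architect defended no book*.
The subject-island constraint blocks QR out of a clausal subject.
So *no book* cannot raise to a position above *one diplomat*.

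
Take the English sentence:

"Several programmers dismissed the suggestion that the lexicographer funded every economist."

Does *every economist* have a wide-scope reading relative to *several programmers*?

The target quantifier *every economist* is part of the complex NP *the suggestion that the lexicographer funded every economist*.
Noun-complement clauses are scope islands (the Complex NP Constraint): a quantifier inside one cannot scope into the matrix.
*every economist* is confined to the island and cannot take scope over *several programmers*.

No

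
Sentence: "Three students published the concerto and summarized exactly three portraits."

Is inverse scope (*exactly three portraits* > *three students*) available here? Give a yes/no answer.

No

*exactly three portraits* sits inside one conjunct of the coordinate structure (*summarized exactly three portraits*).
Coordinate structures are islands for non-across-the-board movement, QR included.
There is no licit LF on which *exactly three portraits* c-commands *three students*.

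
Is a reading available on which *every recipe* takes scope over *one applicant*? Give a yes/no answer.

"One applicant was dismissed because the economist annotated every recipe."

Structurally, *every recipe* is inside the adjunct clause *because the economist annotated every recipe*.
Adjuncts are opaque for quantifier raising; a quantifier in an adjunct stays inside it.
*every recipe* is confined to the island and cannot take scope over *one applicant*.
(Only the surface reading survives: one fixed applicant with respect to all the relevant recipes.)

No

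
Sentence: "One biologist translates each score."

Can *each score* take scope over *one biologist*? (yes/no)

Yes

*one biologist* and *each score* are co-arguments of the matrix verb, with nothing but a clause-internal boundary between them.
Nothing blocks QR of the lower DP to a position above the higher one, so inverse scope is available.
So *each score* > *one biologist* is among the available readings.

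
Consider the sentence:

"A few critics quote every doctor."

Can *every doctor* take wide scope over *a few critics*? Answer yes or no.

*every doctor* is the matrix object and *a few critics* the matrix subject; the two are clausemates.
Ordinary QR to a clause-peripheral position gives the wide-scope LF for the lower DP.

Yes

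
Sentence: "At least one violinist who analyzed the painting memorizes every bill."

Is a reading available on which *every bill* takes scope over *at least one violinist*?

Yes

*every bill* is a matrix argument; only *at least one violinist* is modified by the relative clause *who analyzed the painting*, so the RC island is irrelevant to the target quantifier.
No island intervenes, so both surface and inverse scope are derivable.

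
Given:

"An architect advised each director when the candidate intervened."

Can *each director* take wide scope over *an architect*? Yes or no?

Yes

The adjunct clause does not contain *each director*, which is the matrix object.
Clause-internal QR can adjoin the lower DP above the subject, yielding the inverse reading.
Both orderings are possible: *an architect* > *each director* and *each director* > *an architect*.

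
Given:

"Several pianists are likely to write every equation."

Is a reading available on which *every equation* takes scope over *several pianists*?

Yes

Infinitival complements of raising predicates do not block QR; *every equation* and *several pianists* are effectively clausemates.
No island intervenes, so both surface and inverse scope are derivable.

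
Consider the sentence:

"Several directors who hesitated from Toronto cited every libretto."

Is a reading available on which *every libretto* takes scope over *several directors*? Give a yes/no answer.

Although the sentence contains a relative clause (*who hesitated from Toronto*), *every libretto* is outside it, in the matrix VP.
Ordinary QR to a clause-peripheral position gives the wide-scope LF for the lower DP.

Yes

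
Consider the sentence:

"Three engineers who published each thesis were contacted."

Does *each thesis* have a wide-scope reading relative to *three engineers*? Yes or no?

No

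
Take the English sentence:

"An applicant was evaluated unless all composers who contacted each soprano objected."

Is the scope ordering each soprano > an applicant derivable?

No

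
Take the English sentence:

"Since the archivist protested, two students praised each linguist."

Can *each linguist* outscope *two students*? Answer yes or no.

Yes

Although there is an adjunct clause, *each linguist* is in the main clause, not inside the adjunct.
Since no island is crossed, the inverse ordering is licensed alongside surface scope.
Both orderings are possible: *two students* > *each linguist* and *each linguist* > *two students*.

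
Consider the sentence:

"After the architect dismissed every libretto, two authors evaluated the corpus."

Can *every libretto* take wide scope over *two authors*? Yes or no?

No

*every libretto* sits inside the adjunct clause *after the architect dismissed every libretto*.
Adjunct clauses are scope islands: a quantifier inside an adjunct cannot raise into the matrix clause.
So the wide-scope reading for *every libretto* is blocked.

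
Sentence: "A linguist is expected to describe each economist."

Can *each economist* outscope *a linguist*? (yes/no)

Infinitival complements of raising predicates do not block QR; *each economist* and *a linguist* are effectively clausemates.
Nothing blocks QR of the lower DP to a position above the higher one, so inverse scope is available.

Yes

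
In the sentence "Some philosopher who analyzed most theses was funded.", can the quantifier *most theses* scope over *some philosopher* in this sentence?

Structurally, *most theses* is inside the relative clause *who analyzed most theses*.
Quantifiers inside a relative clause are trapped there; the RC boundary blocks QR.
There is no licit LF on which *most theses* c-commands *some philosopher*.

No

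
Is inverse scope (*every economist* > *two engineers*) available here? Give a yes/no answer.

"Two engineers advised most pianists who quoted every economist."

*every economist* is embedded in the relative clause *who quoted every economist* modifying *most pianists*.
A relative clause is a scope island — quantifier raising cannot cross its boundary.
The inverse ordering *every economist* > *two engineers* is therefore underivable.

No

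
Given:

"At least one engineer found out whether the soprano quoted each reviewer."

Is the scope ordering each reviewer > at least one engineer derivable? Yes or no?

The DP *each reviewer* is contained in the embedded question *whether the soprano quoted each reviewer*.
The wh-island constraint blocks QR out of an embedded interrogative.
There is no licit LF on which *each reviewer* c-commands *at least one engineer*.
(Only the surface reading survives: one fixed engineer with respect to all the relevant reviewers.)

No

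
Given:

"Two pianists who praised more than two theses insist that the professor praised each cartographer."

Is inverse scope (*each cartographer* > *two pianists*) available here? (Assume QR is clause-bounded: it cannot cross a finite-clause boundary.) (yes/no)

The target quantifier *each cartographer* is part of the finite complement clause *that the professor praised each cartographer*.
Under clause-bounded QR, a quantifier in an embedded finite clause cannot raise into the matrix clause.
There is no licit LF on which *each cartographer* c-commands *two pianists*.

No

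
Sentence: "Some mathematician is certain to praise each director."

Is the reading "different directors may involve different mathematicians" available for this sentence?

Yes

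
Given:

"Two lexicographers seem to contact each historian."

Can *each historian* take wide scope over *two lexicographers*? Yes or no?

Yes

Raising constructions are monoclausal for scope purposes; *each historian* is not separated from *two lexicographers* by any island.
QR within a single clause is free, so the lower quantifier may take scope over the higher one.
The sentence is scopally ambiguous between *two lexicographers* > *each historian* and *each historian* > *two lexicographers*.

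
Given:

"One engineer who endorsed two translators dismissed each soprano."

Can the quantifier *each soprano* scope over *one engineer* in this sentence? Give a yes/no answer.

Yes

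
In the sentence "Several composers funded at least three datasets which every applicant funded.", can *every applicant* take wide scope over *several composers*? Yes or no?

No

*every applicant* sits inside the relative clause *which every applicant funded* modifying *at least three datasets*.
A relative clause is a scope island — quantifier raising cannot cross its boundary.
There is no licit LF on which *every applicant* c-commands *several composers*.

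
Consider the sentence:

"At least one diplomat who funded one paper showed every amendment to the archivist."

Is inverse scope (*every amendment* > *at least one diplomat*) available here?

Yes

The RC *who funded one paper* is an island, but *every amendment* is not inside it — it is the matrix object, a clausemate of *at least one diplomat*.
With no island boundary between them, the object can take inverse scope over the subject via ordinary QR within the clause.
The sentence is scopally ambiguous between *at least one diplomat* > *every amendment* and *every amendment* > *at least one diplomat*.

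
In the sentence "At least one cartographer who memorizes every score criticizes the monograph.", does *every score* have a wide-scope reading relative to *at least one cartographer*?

No

The DP *every score* is contained in the relative clause *who memorizes every score*.
QR out of a relative clause is ruled out by the relative-clause island constraint.
The inverse ordering *every score* > *at least one cartographer* is therefore underivable.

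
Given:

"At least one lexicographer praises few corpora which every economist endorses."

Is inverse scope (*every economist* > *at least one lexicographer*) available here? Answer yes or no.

No

*every economist* is embedded in the relative clause *which every economist endorses* modifying *few corpora*.
Relative clauses are scope islands: a quantifier cannot QR out of a relative clause to take scope in the matrix clause.
So the wide-scope reading for *every economist* is blocked.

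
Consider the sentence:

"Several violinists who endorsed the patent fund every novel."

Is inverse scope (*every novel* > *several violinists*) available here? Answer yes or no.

Yes

The relative clause *who endorsed the patent* modifies *several violinists*, but *every novel* is not inside that relative clause — it is an argument of the matrix verb.
With no island boundary between them, the object can take inverse scope over the subject via ordinary QR within the clause.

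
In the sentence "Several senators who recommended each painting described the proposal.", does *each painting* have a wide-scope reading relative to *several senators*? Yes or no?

Structurally, *each painting* is inside the relative clause *who recommended each painting*.
The relative clause forms an island for QR, so the quantifier is confined to the head noun's restrictor.
So *each painting* cannot raise to a position above *several senators*.

No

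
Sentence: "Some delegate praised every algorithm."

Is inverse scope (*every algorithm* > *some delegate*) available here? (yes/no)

Yes

*every algorithm* and *some delegate* are in the same minimal clause.
With no island boundary between them, the object can take inverse scope over the subject via ordinary QR within the clause.
So *every algorithm* > *some delegate* is among the available readings.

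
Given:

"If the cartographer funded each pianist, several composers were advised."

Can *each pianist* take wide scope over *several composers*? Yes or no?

No

Structurally, *each pianist* is inside the adjunct clause *if the cartographer funded each pianist*.
The adjunct-island constraint bars QR out of an adverbial clause.
*each pianist* > *several composers* would require crossing that boundary, which is illicit.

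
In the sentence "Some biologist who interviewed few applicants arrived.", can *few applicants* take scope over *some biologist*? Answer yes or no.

The DP *few applicants* is contained in the relative clause *who interviewed few applicants*.
Relative clauses block scope extraction: QR cannot target a position outside the modified NP.
There is no licit LF on which *few applicants* c-commands *some biologist*.

No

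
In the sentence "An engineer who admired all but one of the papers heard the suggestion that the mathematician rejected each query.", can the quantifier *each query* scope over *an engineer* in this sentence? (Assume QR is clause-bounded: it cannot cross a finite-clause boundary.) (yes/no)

No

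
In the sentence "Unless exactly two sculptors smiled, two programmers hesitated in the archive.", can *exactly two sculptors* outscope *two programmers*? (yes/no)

No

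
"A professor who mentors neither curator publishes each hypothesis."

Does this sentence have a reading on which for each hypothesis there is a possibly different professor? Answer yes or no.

Yes

The paraphrase describes the scope ordering *each hypothesis* > *a professor*.
The relative clause *who mentors neither curator* modifies *a professor*, but *each hypothesis* is not inside that relative clause — it is an argument of the matrix verb.
With no island boundary between them, the object can take inverse scope over the subject via ordinary QR within the clause.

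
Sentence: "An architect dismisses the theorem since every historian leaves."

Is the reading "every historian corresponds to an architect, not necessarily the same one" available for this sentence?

No

That reading corresponds to *every historian* > *an architect*.
Structurally, *every historian* is inside the adjunct clause *since every historian leaves*.
The adjunct-island constraint bars QR out of an adverbial clause.
So *every historian* cannot raise high enough to outscope *an architect*; only the surface ordering *an architect* > *every historian* is available.
(Only the surface reading survives: one fixed architect with respect to all the relevant historians.)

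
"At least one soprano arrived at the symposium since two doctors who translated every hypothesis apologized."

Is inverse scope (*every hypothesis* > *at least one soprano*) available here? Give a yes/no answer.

No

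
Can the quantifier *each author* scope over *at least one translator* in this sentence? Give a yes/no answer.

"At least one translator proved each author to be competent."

Yes

The ECM infinitive is scope-transparent — *each author* is free to raise above *at least one translator*.
Ordinary QR to a clause-peripheral position gives the wide-scope LF for the lower DP.
Both orderings are possible: *at least one translator* > *each author* and *each author* > *at least one translator*.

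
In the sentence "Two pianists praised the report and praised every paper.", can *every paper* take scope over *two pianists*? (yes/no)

*every paper* sits inside one conjunct of the coordinate structure (*praised every paper*).
A quantifier cannot raise out of one conjunct of a coordination across the whole coordinate structure — the CSC applies to QR.
So *every paper* cannot raise to a position above *two pianists*.

No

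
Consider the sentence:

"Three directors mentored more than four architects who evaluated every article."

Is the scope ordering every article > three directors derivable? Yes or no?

The DP *every article* is contained in the relative clause *who evaluated every article* modifying *more than four architects*.
A relative clause is a scope island — quantifier raising cannot cross its boundary.
*every article* > *three directors* would require crossing that boundary, which is illicit.

No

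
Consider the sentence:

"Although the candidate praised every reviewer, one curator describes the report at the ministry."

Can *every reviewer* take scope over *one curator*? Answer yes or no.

The target quantifier *every reviewer* is part of the adjunct clause *although the candidate praised every reviewer*.
Adjunct clauses are scope islands: a quantifier inside an adjunct cannot raise into the matrix clause.
The ordering *every reviewer* > *one curator* is therefore underivable.

No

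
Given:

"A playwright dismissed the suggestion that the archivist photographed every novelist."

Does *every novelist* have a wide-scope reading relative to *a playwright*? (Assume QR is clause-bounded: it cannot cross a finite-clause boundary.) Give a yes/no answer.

No

The DP *every novelist* is contained in the complex NP *the suggestion that the archivist photographed every novelist*.
Noun-complement clauses are scope islands (the Complex NP Constraint): a quantifier inside one cannot scope into the matrix.
*every novelist* is confined to the island and cannot take scope over *a playwright*.
(Only the surface reading survives: one fixed playwright with respect to all the relevant novelists.)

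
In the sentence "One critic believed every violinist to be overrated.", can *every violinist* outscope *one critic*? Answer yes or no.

The ECM infinitive is scope-transparent — *every violinist* is free to raise above *one critic*.
No island intervenes, so both surface and inverse scope are derivable.
Both orderings are possible: *one critic* > *every violinist* and *every violinist* > *one critic*.

Yes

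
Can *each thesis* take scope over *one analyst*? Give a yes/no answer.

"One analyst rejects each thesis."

Yes

*each thesis* is the matrix object and *one analyst* the matrix subject; the two are clausemates.
With no island boundary between them, the object can take inverse scope over the subject via ordinary QR within the clause.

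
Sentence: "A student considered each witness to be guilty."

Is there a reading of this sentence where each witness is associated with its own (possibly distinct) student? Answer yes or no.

The described interpretation is the *each witness* > *a student* scoping.
ECM infinitives lack a CP barrier, so *each witness* can QR over the matrix subject *a student*.
No island intervenes, so both surface and inverse scope are derivable.
Both orderings are possible: *a student* > *each witness* and *each witness* > *a student*.

Yes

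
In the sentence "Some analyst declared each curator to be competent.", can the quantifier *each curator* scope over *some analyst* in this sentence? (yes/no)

Yes

This is an ECM construction: *each curator* is the infinitival subject, Case-marked by the matrix verb, and the infinitive is transparent for QR.
With no island boundary between them, the object can take inverse scope over the subject via ordinary QR within the clause.
Both orderings are possible: *some analyst* > *each curator* and *each curator* > *some analyst*.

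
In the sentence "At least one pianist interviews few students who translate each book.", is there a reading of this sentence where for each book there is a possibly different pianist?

The described interpretation is the *each book* > *at least one pianist* scoping.
*each book* occurs within the relative clause *who translate each book* modifying *few students*.
The relative clause forms an island for QR, so the quantifier is confined to the head noun's restrictor.
So *each book* cannot raise high enough to outscope *at least one pianist*; only the surface ordering *at least one pianist* > *each book* is available.
(Only the surface reading survives: one fixed pianist with respect to all the relevant books.)

No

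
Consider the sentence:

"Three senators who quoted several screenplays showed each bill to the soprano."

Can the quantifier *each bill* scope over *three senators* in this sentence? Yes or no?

*each bill* sits in the matrix clause, not in the relative clause on *three senators*.
Since no island is crossed, the inverse ordering is licensed alongside surface scope.
So *each bill* > *three senators* is among the available readings.

Yes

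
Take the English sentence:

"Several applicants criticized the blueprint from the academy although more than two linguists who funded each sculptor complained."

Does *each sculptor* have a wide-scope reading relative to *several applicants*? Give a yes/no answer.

No

*each sculptor* is embedded in the relative clause *who funded each sculptor*, which is itself inside the adjunct *although more than two linguists who funded each sculptor complained*.
Nested islands: the RC island is itself inside an adjunct island, so wide scope is doubly excluded.
Hence only narrow scope for *each sculptor* (under *several applicants*) survives.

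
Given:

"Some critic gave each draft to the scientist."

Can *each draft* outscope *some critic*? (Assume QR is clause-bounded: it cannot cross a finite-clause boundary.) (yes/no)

Yes

Both DPs are arguments of the same predicate; there is no clause or island boundary between them.
Ordinary QR to a clause-peripheral position gives the wide-scope LF for the lower DP.
Both orderings are possible: *some critic* > *each draft* and *each draft* > *some critic*.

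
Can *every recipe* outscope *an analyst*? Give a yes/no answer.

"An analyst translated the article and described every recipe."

No

*every recipe* is embedded in one conjunct of the coordinate structure (*described every recipe*).
Coordinate structures are islands for non-across-the-board movement, QR included.
The inverse ordering *every recipe* > *an analyst* is therefore underivable.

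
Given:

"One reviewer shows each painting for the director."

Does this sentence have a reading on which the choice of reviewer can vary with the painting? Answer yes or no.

Yes

That reading corresponds to *each painting* > *one reviewer*.
*each painting* and *one reviewer* are in the same minimal clause.
Ordinary QR to a clause-peripheral position gives the wide-scope LF for the lower DP.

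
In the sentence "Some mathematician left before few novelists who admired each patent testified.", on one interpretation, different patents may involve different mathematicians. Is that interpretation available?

No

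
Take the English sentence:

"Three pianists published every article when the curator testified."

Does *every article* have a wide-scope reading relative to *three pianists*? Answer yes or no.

Yes

Neither queried DP is inside the adjunct, so the adjunct-island constraint does not apply.
QR within a single clause is free, so the lower quantifier may take scope over the higher one.
The sentence is scopally ambiguous between *three pianists* > *every article* and *every article* > *three pianists*.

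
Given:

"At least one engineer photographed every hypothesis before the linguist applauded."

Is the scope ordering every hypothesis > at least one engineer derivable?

The adjunct clause does not contain *every hypothesis*, which is the matrix object.
With no island boundary between them, the object can take inverse scope over the subject via ordinary QR within the clause.
The sentence is scopally ambiguous between *at least one engineer* > *every hypothesis* and *every hypothesis* > *at least one engineer*.

Yes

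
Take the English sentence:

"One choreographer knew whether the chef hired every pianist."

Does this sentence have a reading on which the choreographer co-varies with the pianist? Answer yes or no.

That reading corresponds to *every pianist* > *one choreographer*.
*every pianist* occurs within the embedded question *whether the chef hired every pianist*.
QR across an interrogative CP boundary is ruled out as a wh-island violation.
So the wide-scope reading for *every pianist* is blocked.
(Only the surface reading survives: one fixed choreographer with respect to all the relevant pianists.)

No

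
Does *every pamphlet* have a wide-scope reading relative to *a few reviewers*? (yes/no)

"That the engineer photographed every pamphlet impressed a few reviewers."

*every pamphlet* sits inside the sentential subject *that the engineer photographed every pamphlet*.
The subject-island constraint blocks QR out of a clausal subject.
*every pamphlet* > *a few reviewers* would require crossing that boundary, which is illicit.

No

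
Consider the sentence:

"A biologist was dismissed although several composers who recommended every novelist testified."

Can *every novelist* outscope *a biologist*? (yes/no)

No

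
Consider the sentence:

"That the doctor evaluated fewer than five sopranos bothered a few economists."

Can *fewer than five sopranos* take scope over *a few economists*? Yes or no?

No

The target quantifier *fewer than five sopranos* is part of the sentential subject *that the doctor evaluated fewer than five sopranos*.
Sentential subjects are islands: a quantifier inside the subject clause cannot raise over the matrix predicate.
*fewer than five sopranos* is confined to the island and cannot take scope over *a few economists*.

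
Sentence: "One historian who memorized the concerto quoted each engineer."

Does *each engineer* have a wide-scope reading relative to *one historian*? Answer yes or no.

The relative clause *who memorized the concerto* modifies *one historian*, but *each engineer* is not inside that relative clause — it is an argument of the matrix verb.
Ordinary QR to a clause-peripheral position gives the wide-scope LF for the lower DP.

Yes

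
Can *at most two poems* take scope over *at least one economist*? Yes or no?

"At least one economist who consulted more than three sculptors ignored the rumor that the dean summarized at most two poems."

No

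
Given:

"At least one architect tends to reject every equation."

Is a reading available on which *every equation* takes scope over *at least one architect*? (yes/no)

Yes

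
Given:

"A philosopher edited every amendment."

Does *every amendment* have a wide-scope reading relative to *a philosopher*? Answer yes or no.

Yes

*a philosopher* and *every amendment* are co-arguments of the matrix verb, with nothing but a clause-internal boundary between them.
With no island boundary between them, the object can take inverse scope over the subject via ordinary QR within the clause.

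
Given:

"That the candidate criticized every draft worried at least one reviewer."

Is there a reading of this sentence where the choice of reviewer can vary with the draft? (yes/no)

That reading corresponds to *every draft* > *at least one reviewer*.
*every draft* occurs within the sentential subject *that the candidate criticized every draft*.
Subjects — clausal subjects included — are islands for extraction, and QR is no exception.
There is no licit LF on which *every draft* c-commands *at least one reviewer*.

No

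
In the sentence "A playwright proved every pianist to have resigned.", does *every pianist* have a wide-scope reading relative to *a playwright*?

Yes

ECM infinitives lack a CP barrier, so *every pianist* can QR over the matrix subject *a playwright*.
Clause-internal QR can adjoin the lower DP above the subject, yielding the inverse reading.
So *every pianist* > *a playwright* is among the available readings.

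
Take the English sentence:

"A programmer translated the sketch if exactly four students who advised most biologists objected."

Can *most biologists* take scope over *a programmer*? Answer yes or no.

No

The target quantifier *most biologists* is part of the relative clause *who advised most biologists*, which is itself inside the adjunct *if exactly four students who advised most biologists objected*.
Two island boundaries intervene — the relative clause and the adjunct. Either alone would block QR.
Hence only narrow scope for *most biologists* (under *a programmer*) survives.
(Only the surface reading survives: one fixed programmer with respect to all the relevant biologists.)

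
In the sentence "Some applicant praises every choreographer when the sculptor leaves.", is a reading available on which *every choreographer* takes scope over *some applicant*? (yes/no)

Yes

The adjunct clause does not contain *every choreographer*, which is the matrix object.
Since no island is crossed, the inverse ordering is licensed alongside surface scope.
The sentence is scopally ambiguous between *some applicant* > *every choreographer* and *every choreographer* > *some applicant*.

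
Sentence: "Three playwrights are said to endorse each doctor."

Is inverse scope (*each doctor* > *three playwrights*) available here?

Infinitival complements of raising predicates do not block QR; *each doctor* and *three playwrights* are effectively clausemates.
Since no island is crossed, the inverse ordering is licensed alongside surface scope.

Yes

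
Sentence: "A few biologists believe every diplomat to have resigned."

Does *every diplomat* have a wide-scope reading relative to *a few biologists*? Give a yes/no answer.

Yes

The ECM infinitive is scope-transparent — *every diplomat* is free to raise above *a few biologists*.
QR within a single clause is free, so the lower quantifier may take scope over the higher one.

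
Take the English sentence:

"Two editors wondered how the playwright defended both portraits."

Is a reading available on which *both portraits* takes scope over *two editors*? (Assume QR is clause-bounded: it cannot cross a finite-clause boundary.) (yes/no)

*both portraits* occurs within the embedded question *how the playwright defended both portraits*.
QR across an interrogative CP boundary is ruled out as a wh-island violation.
So *both portraits* cannot raise high enough to outscope *two editors*; only the surface ordering *two editors* > *both portraits* is available.

No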